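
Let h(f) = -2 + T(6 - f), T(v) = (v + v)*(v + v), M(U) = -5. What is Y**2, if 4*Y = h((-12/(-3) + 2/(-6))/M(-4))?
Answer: 407111329/202500 ≈ 2010.4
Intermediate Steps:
T(v) = 4*v**2 (T(v) = (2*v)*(2*v) = 4*v**2)
h(f) = -2 + 4*(6 - f)**2
Y = 20177/450 (Y = (-2 + 4*(-6 + (-12/(-3) + 2/(-6))/(-5))**2)/4 = (-2 + 4*(-6 + (-12*(-1/3) + 2*(-1/6))*(-1/5))**2)/4 = (-2 + 4*(-6 + (4 - 1/3)*(-1/5))**2)/4 = (-2 + 4*(-6 + (11/3)*(-1/5))**2)/4 = (-2 + 4*(-6 - 11/15)**2)/4 = (-2 + 4*(-101/15)**2)/4 = (-2 + 4*(10201/225))/4 = (-2 + 40804/225)/4 = (1/4)*(40354/225) = 20177/450 ≈ 44.838)
Y**2 = (20177/450)**2 = 407111329/202500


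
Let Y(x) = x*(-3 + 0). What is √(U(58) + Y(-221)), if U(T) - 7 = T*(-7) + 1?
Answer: √265 ≈ 16.279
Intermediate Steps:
U(T) = 8 - 7*T (U(T) = 7 + (T*(-7) + 1) = 7 + (-7*T + 1) = 7 + (1 - 7*T) = 8 - 7*T)
Y(x) = -3*x (Y(x) = x*(-3) = -3*x)
√(U(58) + Y(-221)) = √((8 - 7*58) - 3*(-221)) = √((8 - 406) + 663) = √(-398 + 663) = √265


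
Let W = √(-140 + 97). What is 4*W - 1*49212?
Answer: -49212 + 4*I*√43 ≈ -49212.0 + 26.23*I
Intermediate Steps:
W = I*√43 (W = √(-43) = I*√43 ≈ 6.5574*I)
4*W - 1*49212 = 4*(I*√43) - 1*49212 = 4*I*√43 - 49212 = -49212 + 4*I*√43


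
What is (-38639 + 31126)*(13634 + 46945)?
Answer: -455130027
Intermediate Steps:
(-38639 + 31126)*(13634 + 46945) = -7513*60579 = -455130027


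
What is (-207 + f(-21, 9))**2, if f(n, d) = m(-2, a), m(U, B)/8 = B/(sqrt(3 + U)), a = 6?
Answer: 25281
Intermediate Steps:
m(U, B) = 8*B/sqrt(3 + U) (m(U, B) = 8*(B/(sqrt(3 + U))) = 8*(B/sqrt(3 + U)) = 8*B/sqrt(3 + U))
f(n, d) = 48 (f(n, d) = 8*6/sqrt(3 - 2) = 8*6/sqrt(1) = 8*6*1 = 48)
(-207 + f(-21, 9))**2 = (-207 + 48)**2 = (-159)**2 = 25281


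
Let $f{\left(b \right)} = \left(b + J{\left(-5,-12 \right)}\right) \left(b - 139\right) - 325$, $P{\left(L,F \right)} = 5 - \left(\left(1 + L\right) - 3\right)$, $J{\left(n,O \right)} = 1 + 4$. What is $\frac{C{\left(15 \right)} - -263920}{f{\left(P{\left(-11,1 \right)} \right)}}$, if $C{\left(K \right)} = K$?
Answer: $- \frac{37705}{444} \approx -84.921$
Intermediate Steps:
$J{\left(n,O \right)} = 5$
$P{\left(L,F \right)} = 7 - L$ ($P{\left(L,F \right)} = 5 - \left(-2 + L\right) = 7 - L$)
$f{\left(b \right)} = -325 + \left(-139 + b\right) \left(5 + b\right)$ ($f{\left(b \right)} = \left(b + 5\right) \left(b - 139\right) - 325 = \left(5 + b\right) \left(-139 + b\right) - 325 = \left(-139 + b\right) \left(5 + b\right) - 325 = -325 + \left(-139 + b\right) \left(5 + b\right)$)
$\frac{C{\left(15 \right)} - -263920}{f{\left(P{\left(-11,1 \right)} \right)}} = \frac{15 - -263920}{-1020 + \left(7 - -11\right)^{2} - 134 \left(7 - -11\right)} = \frac{15 + 263920}{-1020 + \left(7 + 11\right)^{2} - 134 \left(7 + 11\right)} = \frac{263935}{-1020 + 18^{2} - 2412} = \frac{263935}{-1020 + 324 - 2412} = \frac{263935}{-3108} = 263935 \left(- \frac{1}{3108}\right) = - \frac{37705}{444}$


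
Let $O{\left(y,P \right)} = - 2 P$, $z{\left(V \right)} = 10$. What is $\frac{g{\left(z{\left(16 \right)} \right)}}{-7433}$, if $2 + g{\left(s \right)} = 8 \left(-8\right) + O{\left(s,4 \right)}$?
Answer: $\frac{74}{7433} \approx 0.0099556$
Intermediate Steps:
$g{\left(s \right)} = -74$ ($g{\left(s \right)} = -2 + \left(8 \left(-8\right) - 8\right) = -2 - 72 = -74$)
$\frac{g{\left(z{\left(16 \right)} \right)}}{-7433} = - \frac{74}{-7433} = \left(-74\right) \left(- \frac{1}{7433}\right) = \frac{74}{7433}$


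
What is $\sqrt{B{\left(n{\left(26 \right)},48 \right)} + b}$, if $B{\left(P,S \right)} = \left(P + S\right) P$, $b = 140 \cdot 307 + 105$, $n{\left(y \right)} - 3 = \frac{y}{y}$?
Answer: $\sqrt{43293} \approx 208.07$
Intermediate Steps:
$n{\left(y \right)} = 4$ ($n{\left(y \right)} = 3 + \frac{y}{y} = 3 + 1 = 4$)
$b = 43085$ ($b = 42980 + 105 = 43085$)
$B{\left(P,S \right)} = P \left(P + S\right)$
$\sqrt{B{\left(n{\left(26 \right)},48 \right)} + b} = \sqrt{4 \left(4 + 48\right) + 43085} = \sqrt{4 \cdot 52 + 43085} = \sqrt{208 + 43085} = \sqrt{43293}$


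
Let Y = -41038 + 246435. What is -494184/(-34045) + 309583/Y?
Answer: 112043664283/6992740865 ≈ 16.023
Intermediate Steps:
Y = 205397
-494184/(-34045) + 309583/Y = -494184/(-34045) + 309583/205397 = -494184*(-1/34045) + 309583*(1/205397) = 494184/34045 + 309583/205397 = 112043664283/6992740865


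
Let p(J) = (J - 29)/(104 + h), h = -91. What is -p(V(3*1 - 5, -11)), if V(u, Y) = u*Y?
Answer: 7/13 ≈ 0.53846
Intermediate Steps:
V(u, Y) = Y*u
p(J) = -29/13 + J/13 (p(J) = (J - 29)/(104 - 91) = (-29 + J)/13 = (-29 + J)*(1/13) = -29/13 + J/13)
-p(V(3*1 - 5, -11)) = -(-29/13 + (-11*(3*1 - 5))/13) = -(-29/13 + (-11*(3 - 5))/13) = -(-29/13 + (-11*(-2))/13) = -(-29/13 + (1/13)*22) = -(-29/13 + 22/13) = -1*(-7/13) = 7/13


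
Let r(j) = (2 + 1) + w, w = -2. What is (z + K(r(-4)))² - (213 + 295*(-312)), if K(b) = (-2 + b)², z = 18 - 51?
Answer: 92851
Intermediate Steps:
z = -33
r(j) = 1 (r(j) = (2 + 1) - 2 = 3 - 2 = 1)
(z + K(r(-4)))² - (213 + 295*(-312)) = (-33 + (-2 + 1)²)² - (213 + 295*(-312)) = (-33 + (-1)²)² - (213 - 92040) = (-33 + 1)² - 1*(-91827) = (-32)² + 91827 = 1024 + 91827 = 92851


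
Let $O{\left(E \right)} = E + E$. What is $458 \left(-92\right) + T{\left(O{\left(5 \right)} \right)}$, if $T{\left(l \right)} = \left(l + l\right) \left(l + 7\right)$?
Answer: $-41796$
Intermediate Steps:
$O{\left(E \right)} = 2 E$
$T{\left(l \right)} = 2 l \left(7 + l\right)$
$458 \left(-92\right) + T{\left(O{\left(5 \right)} \right)} = 458 \left(-92\right) + 2 \cdot 2 \cdot 5 \left(7 + 2 \cdot 5\right) = -42136 + 2 \cdot 10 \left(7 + 10\right) = -42136 + 2 \cdot 10 \cdot 17 = -42136 + 340 = -41796$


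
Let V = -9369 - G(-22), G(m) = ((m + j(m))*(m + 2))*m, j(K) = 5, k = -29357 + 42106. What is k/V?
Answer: -12749/1889 ≈ -6.7491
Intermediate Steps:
k = 12749
G(m) = m*(2 + m)*(5 + m) (G(m) = ((m + 5)*(m + 2))*m = ((5 + m)*(2 + m))*m = ((2 + m)*(5 + m))*m = m*(2 + m)*(5 + m))
V = -1889 (V = -9369 - (-22)*(10 + (-22)² + 7*(-22)) = -9369 - (-22)*(10 + 484 - 154) = -9369 - (-22)*340 = -9369 - 1*(-7480) = -9369 + 7480 = -1889)
k/V = 12749/(-1889) = 12749*(-1/1889) = -12749/1889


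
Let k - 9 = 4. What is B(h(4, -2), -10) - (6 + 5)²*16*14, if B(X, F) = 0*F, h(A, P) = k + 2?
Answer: -27104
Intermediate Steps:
k = 13 (k = 9 + 4 = 13)
h(A, P) = 15 (h(A, P) = 13 + 2 = 15)
B(X, F) = 0
B(h(4, -2), -10) - (6 + 5)²*16*14 = 0 - (6 + 5)²*16*14 = 0 - 11²*16*14 = 0 - 121*16*14 = 0 - 1936*14 = 0 - 1*27104 = 0 - 27104 = -27104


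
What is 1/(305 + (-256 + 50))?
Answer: 1/99 ≈ 0.010101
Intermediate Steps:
1/(305 + (-256 + 50)) = 1/(305 - 206) = 1/99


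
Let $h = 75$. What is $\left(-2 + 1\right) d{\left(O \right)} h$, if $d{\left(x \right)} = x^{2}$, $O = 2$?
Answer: $-300$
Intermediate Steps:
$\left(-2 + 1\right) d{\left(O \right)} h = \left(-2 + 1\right) 2^{2} \cdot 75 = \left(-1\right) 4 \cdot 75 = \left(-4\right) 75 = -300$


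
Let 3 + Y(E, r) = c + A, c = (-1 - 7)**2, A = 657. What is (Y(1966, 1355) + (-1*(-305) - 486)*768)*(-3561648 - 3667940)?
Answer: 999779724520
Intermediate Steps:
c = 64 (c = (-8)**2 = 64)
Y(E, r) = 718 (Y(E, r) = -3 + (64 + 657) = -3 + 721 = 718)
(Y(1966, 1355) + (-1*(-305) - 486)*768)*(-3561648 - 3667940) = (718 + (-1*(-305) - 486)*768)*(-3561648 - 3667940) = (718 + (305 - 486)*768)*(-7229588) = (718 - 181*768)*(-7229588) = (718 - 139008)*(-7229588) = -138290*(-7229588) = 999779724520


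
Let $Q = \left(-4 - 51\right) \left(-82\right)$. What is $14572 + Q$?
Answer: $19082$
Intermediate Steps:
$Q = 4510$ ($Q = \left(-55\right) \left(-82\right) = 4510$)
$14572 + Q = 14572 + 4510 = 19082$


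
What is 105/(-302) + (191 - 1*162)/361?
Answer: -29147/109022 ≈ -0.26735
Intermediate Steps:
105/(-302) + (191 - 1*162)/361 = 105*(-1/302) + (191 - 162)*(1/361) = -105/302 + 29*(1/361) = -105/302 + 29/361 = -29147/109022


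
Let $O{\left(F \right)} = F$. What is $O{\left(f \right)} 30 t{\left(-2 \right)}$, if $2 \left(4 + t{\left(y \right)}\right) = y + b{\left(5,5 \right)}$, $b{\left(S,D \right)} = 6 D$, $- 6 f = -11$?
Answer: $550$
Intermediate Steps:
$f = \frac{11}{6}$ ($f = \left(- \frac{1}{6}\right) \left(-11\right) = \frac{11}{6} \approx 1.8333$)
$t{\left(y \right)} = 11 + \frac{y}{2}$ ($t{\left(y \right)} = -4 + \frac{y + 6 \cdot 5}{2} = -4 + \frac{y + 30}{2} = -4 + \frac{30 + y}{2} = -4 + \left(15 + \frac{y}{2}\right) = 11 + \frac{y}{2}$)
$O{\left(f \right)} 30 t{\left(-2 \right)} = \frac{11}{6} \cdot 30 \left(11 + \frac{1}{2} \left(-2\right)\right) = 55 \left(11 - 1\right) = 55 \cdot 10 = 550$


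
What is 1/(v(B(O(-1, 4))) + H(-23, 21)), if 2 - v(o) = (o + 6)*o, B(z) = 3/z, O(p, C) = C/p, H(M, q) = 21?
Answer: 16/431 ≈ 0.037123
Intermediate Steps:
v(o) = 2 - o*(6 + o) (v(o) = 2 - (o + 6)*o = 2 - (6 + o)*o = 2 - o*(6 + o))
1/(v(B(O(-1, 4))) + H(-23, 21)) = 1/((2 - (3/((4/(-1))))² - 18/(4/(-1))) + 21) = 1/((2 - (3/((4*(-1))))² - 18/(4*(-1))) + 21) = 1/((2 - (3/(-4))² - 18/(-4)) + 21) = 1/((2 - (3*(-¼))² - 18*(-1)/4) + 21) = 1/((2 - (-¾)² - 6*(-¾)) + 21) = 1/((2 - 1*9/16 + 9/2) + 21) = 1/((2 - 9/16 + 9/2) + 21) = 1/(95/16 + 21) = 1/(431/16) = 16/431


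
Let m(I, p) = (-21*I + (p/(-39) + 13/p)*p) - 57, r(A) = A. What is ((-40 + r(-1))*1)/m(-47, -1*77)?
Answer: -1599/30848 ≈ -0.051835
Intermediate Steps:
m(I, p) = -57 - 21*I + p*(13/p - p/39) (m(I, p) = (-21*I + (p*(-1/39) + 13/p)*p) - 57 = (-21*I + (-p/39 + 13/p)*p) - 57 = (-21*I + (13/p - p/39)*p) - 57 = (-21*I + p*(13/p - p/39)) - 57 = -57 - 21*I + p*(13/p - p/39))
((-40 + r(-1))*1)/m(-47, -1*77) = ((-40 - 1)*1)/(-44 - 21*(-47) - (-1*77)²/39) = (-41*1)/(-44 + 987 - 1/39*(-77)²) = -41/(-44 + 987 - 1/39*5929) = -41/(-44 + 987 - 5929/39) = -41/30848/39 = -41*39/30848 = -1599/30848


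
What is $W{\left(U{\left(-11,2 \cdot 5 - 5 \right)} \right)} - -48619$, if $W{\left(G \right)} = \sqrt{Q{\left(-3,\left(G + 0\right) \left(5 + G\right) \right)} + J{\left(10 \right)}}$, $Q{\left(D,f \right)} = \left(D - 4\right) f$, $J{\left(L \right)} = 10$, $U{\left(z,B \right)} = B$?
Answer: $48619 + 2 i \sqrt{85} \approx 48619.0 + 18.439 i$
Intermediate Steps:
$Q{\left(D,f \right)} = f \left(-4 + D\right)$ ($Q{\left(D,f \right)} = \left(-4 + D\right) f = f \left(-4 + D\right)$)
$W{\left(G \right)} = \sqrt{10 - 7 G \left(5 + G\right)}$ ($W{\left(G \right)} = \sqrt{\left(G + 0\right) \left(5 + G\right) \left(-4 - 3\right) + 10} = \sqrt{G \left(5 + G\right) \left(-7\right) + 10} = \sqrt{- 7 G \left(5 + G\right) + 10} = \sqrt{10 - 7 G \left(5 + G\right)}$)
$W{\left(U{\left(-11,2 \cdot 5 - 5 \right)} \right)} - -48619 = \sqrt{10 - 7 \left(2 \cdot 5 - 5\right) \left(5 + \left(2 \cdot 5 - 5\right)\right)} - -48619 = \sqrt{10 - 7 \left(10 - 5\right) \left(5 + \left(10 - 5\right)\right)} + 48619 = \sqrt{10 - 35 \left(5 + 5\right)} + 48619 = \sqrt{10 - 35 \cdot 10} + 48619 = \sqrt{10 - 350} + 48619 = \sqrt{-340} + 48619 = 2 i \sqrt{85} + 48619 = 48619 + 2 i \sqrt{85}$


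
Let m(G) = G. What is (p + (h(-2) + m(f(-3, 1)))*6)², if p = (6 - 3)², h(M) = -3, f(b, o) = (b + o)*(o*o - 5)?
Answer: 1521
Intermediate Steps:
f(b, o) = (-5 + o²)*(b + o) (f(b, o) = (b + o)*(o² - 5) = (b + o)*(-5 + o²) = (-5 + o²)*(b + o))
p = 9 (p = 3² = 9)
(p + (h(-2) + m(f(-3, 1)))*6)² = (9 + (-3 + (1³ - 5*(-3) - 5*1 - 3*1²))*6)² = (9 + (-3 + (1 + 15 - 5 - 3*1))*6)² = (9 + (-3 + (1 + 15 - 5 - 3))*6)² = (9 + (-3 + 8)*6)² = (9 + 5*6)² = (9 + 30)² = 39² = 1521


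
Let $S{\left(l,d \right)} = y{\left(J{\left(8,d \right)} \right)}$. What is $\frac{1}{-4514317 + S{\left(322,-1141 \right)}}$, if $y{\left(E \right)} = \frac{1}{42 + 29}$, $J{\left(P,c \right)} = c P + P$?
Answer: $- \frac{71}{320516506} \approx -2.2152 \cdot 10^{-7}$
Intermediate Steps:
$J{\left(P,c \right)} = P + P c$ ($J{\left(P,c \right)} = P c + P = P + P c$)
$y{\left(E \right)} = \frac{1}{71}$
$S{\left(l,d \right)} = \frac{1}{71}$
$\frac{1}{-4514317 + S{\left(322,-1141 \right)}} = \frac{1}{-4514317 + \frac{1}{71}} = \frac{1}{- \frac{320516506}{71}} = - \frac{71}{320516506}$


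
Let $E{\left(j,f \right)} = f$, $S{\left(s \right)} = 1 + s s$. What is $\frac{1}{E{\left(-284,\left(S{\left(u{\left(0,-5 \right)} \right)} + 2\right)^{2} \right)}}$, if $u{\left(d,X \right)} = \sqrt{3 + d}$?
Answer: $\frac{1}{36} \approx 0.027778$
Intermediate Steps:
$S{\left(s \right)} = 1 + s^{2}$
$\frac{1}{E{\left(-284,\left(S{\left(u{\left(0,-5 \right)} \right)} + 2\right)^{2} \right)}} = \frac{1}{\left(\left(1 + \left(\sqrt{3 + 0}\right)^{2}\right) + 2\right)^{2}} = \frac{1}{\left(\left(1 + \left(\sqrt{3}\right)^{2}\right) + 2\right)^{2}} = \frac{1}{\left(\left(1 + 3\right) + 2\right)^{2}} = \frac{1}{\left(4 + 2\right)^{2}} = \frac{1}{6^{2}} = \frac{1}{36}$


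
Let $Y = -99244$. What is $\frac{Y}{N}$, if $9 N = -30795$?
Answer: $\frac{297732}{10265} \approx 29.005$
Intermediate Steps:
$N = - \frac{10265}{3}$ ($N = \frac{1}{9} \left(-30795\right) = - \frac{10265}{3} \approx -3421.7$)
$\frac{Y}{N} = - \frac{99244}{- \frac{10265}{3}} = \left(-99244\right) \left(- \frac{3}{10265}\right) = \frac{297732}{10265}$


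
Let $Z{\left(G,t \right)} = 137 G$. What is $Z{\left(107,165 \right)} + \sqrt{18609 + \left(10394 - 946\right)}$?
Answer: $14659 + \sqrt{28057} \approx 14827.0$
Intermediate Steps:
$Z{\left(107,165 \right)} + \sqrt{18609 + \left(10394 - 946\right)} = 137 \cdot 107 + \sqrt{18609 + \left(10394 - 946\right)} = 14659 + \sqrt{18609 + 9448} = 14659 + \sqrt{28057}$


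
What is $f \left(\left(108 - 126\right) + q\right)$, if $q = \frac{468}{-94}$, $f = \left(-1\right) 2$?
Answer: $\frac{2160}{47} \approx 45.957$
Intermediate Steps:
$f = -2$
$q = - \frac{234}{47}$ ($q = 468 \left(- \frac{1}{94}\right) = - \frac{234}{47} \approx -4.9787$)
$f \left(\left(108 - 126\right) + q\right) = - 2 \left(\left(108 - 126\right) - \frac{234}{47}\right) = - 2 \left(-18 - \frac{234}{47}\right) = \left(-2\right) \left(- \frac{1080}{47}\right) = \frac{2160}{47}$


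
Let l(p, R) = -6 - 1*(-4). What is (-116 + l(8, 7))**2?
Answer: 13924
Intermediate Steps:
l(p, R) = -2 (l(p, R) = -6 + 4 = -2)
(-116 + l(8, 7))**2 = (-116 - 2)**2 = (-118)**2 = 13924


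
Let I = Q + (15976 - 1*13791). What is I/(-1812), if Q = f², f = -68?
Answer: -6809/1812 ≈ -3.7577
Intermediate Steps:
Q = 4624 (Q = (-68)² = 4624)
I = 6809 (I = 4624 + (15976 - 1*13791) = 4624 + (15976 - 13791) = 4624 + 2185 = 6809)
I/(-1812) = 6809/(-1812) = 6809*(-1/1812) = -6809/1812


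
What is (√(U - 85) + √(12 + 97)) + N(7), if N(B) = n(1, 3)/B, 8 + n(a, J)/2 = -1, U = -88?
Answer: -18/7 + √109 + I*√173 ≈ 7.8689 + 13.153*I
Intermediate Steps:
n(a, J) = -18 (n(a, J) = -16 + 2*(-1) = -16 - 2 = -18)
N(B) = -18/B
(√(U - 85) + √(12 + 97)) + N(7) = (√(-88 - 85) + √(12 + 97)) - 18/7 = (√(-173) + √109) - 18*⅐ = (I*√173 + √109) - 18/7 = (√109 + I*√173) - 18/7 = -18/7 + √109 + I*√173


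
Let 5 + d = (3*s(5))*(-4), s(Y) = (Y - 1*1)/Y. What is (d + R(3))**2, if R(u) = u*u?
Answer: 784/25 ≈ 31.360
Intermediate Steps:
s(Y) = (-1 + Y)/Y (s(Y) = (Y - 1)/Y = (-1 + Y)/Y)
R(u) = u**2
d = -73/5 (d = -5 + (3*((-1 + 5)/5))*(-4) = -5 + (3*((1/5)*4))*(-4) = -5 + (3*(4/5))*(-4) = -5 + (12/5)*(-4) = -5 - 48/5 = -73/5 ≈ -14.600)
(d + R(3))**2 = (-73/5 + 3**2)**2 = (-73/5 + 9)**2 = (-28/5)**2 = 784/25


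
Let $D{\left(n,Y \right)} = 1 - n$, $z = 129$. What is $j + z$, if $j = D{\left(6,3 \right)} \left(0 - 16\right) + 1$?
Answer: $210$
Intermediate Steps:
$j = 81$ ($j = \left(1 - 6\right) \left(0 - 16\right) + 1 = \left(-5\right) \left(-16\right) + 1 = 80 + 1 = 81$)
$j + z = 81 + 129 = 210$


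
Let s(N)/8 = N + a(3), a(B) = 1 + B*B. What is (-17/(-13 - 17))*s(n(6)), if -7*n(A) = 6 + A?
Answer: 3944/105 ≈ 37.562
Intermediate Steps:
n(A) = -6/7 - A/7 (n(A) = -(6 + A)/7 = -6/7 - A/7)
a(B) = 1 + B²
s(N) = 80 + 8*N (s(N) = 8*(N + (1 + 3²)) = 8*(N + (1 + 9)) = 8*(N + 10) = 8*(10 + N) = 80 + 8*N)
(-17/(-13 - 17))*s(n(6)) = (-17/(-13 - 17))*(80 + 8*(-6/7 - ⅐*6)) = (-17/(-30))*(80 + 8*(-6/7 - 6/7)) = (-1/30*(-17))*(80 + 8*(-12/7)) = 17*(80 - 96/7)/30 = (17/30)*(464/7) = 3944/105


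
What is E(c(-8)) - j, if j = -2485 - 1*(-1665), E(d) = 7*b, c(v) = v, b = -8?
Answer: 764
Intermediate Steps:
E(d) = -56 (E(d) = 7*(-8) = -56)
j = -820 (j = -2485 + 1665 = -820)
E(c(-8)) - j = -56 - 1*(-820) = -56 + 820 = 764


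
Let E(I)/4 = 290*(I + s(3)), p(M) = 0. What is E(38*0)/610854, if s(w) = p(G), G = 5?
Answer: 0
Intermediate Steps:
s(w) = 0
E(I) = 1160*I (E(I) = 4*(290*(I + 0)) = 4*(290*I) = 1160*I)
E(38*0)/610854 = (1160*(38*0))/610854 = (1160*0)*(1/610854) = 0*(1/610854) = 0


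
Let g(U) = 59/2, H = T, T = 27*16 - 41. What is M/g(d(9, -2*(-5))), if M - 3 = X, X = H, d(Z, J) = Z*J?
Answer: 788/59 ≈ 13.356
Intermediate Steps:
d(Z, J) = J*Z
T = 391 (T = 432 - 41 = 391)
H = 391
g(U) = 59/2 (g(U) = 59*(½) = 59/2)
X = 391
M = 394 (M = 3 + 391 = 394)
M/g(d(9, -2*(-5))) = 394/(59/2) = 394*(2/59) = 788/59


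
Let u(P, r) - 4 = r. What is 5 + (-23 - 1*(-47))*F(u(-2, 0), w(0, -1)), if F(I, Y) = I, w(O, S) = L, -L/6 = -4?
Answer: 101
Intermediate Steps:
L = 24 (L = -6*(-4) = 24)
w(O, S) = 24
u(P, r) = 4 + r
5 + (-23 - 1*(-47))*F(u(-2, 0), w(0, -1)) = 5 + (-23 - 1*(-47))*(4 + 0) = 5 + (-23 + 47)*4 = 5 + 24*4 = 5 + 96 = 101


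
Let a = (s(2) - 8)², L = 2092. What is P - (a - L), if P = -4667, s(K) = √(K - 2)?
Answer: -2639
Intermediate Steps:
s(K) = √(-2 + K)
a = 64 (a = (√(-2 + 2) - 8)² = (√0 - 8)² = (0 - 8)² = (-8)² = 64)
P - (a - L) = -4667 - (64 - 1*2092) = -4667 - (64 - 2092) = -4667 - 1*(-2028) = -4667 + 2028 = -2639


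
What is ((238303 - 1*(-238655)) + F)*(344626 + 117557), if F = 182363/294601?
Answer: 64942482372862143/294601 ≈ 2.2044e+11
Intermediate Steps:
F = 182363/294601 (F = 182363*(1/294601) = 182363/294601 ≈ 0.61902)
((238303 - 1*(-238655)) + F)*(344626 + 117557) = ((238303 - 1*(-238655)) + 182363/294601)*(344626 + 117557) = ((238303 + 238655) + 182363/294601)*462183 = (476958 + 182363/294601)*462183 = (140512486121/294601)*462183 = 64942482372862143/294601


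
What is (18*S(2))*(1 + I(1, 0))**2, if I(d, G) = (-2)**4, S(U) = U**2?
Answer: 20808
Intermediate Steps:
I(d, G) = 16
(18*S(2))*(1 + I(1, 0))**2 = (18*2**2)*(1 + 16)**2 = (18*4)*17**2 = 72*289 = 20808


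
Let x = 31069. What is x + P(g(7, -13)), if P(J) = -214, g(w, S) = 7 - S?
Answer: 30855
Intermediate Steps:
x + P(g(7, -13)) = 31069 - 214 = 30855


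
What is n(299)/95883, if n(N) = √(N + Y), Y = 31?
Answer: √330/95883 ≈ 0.00018946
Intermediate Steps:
n(N) = √(31 + N) (n(N) = √(N + 31) = √(31 + N))
n(299)/95883 = √(31 + 299)/95883 = √330*(1/95883) = √330/95883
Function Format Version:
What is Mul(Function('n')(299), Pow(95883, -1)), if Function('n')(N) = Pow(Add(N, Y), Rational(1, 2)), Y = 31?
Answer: Mul(Rational(1, 95883), Pow(330, Rational(1, 2))) ≈ 0.00018946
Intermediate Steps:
Function('n')(N) = Pow(Add(31, N), Rational(1, 2)) (Function('n')(N) = Pow(Add(N, 31), Rational(1, 2)) = Pow(Add(31, N), Rational(1, 2)))
Mul(Function('n')(299), Pow(95883, -1)) = Mul(Pow(Add(31, 299), Rational(1, 2)), Pow(95883, -1)) = Mul(Pow(330, Rational(1, 2)), Rational(1, 95883)) = Mul(Rational(1, 95883), Pow(330, Rational(1, 2)))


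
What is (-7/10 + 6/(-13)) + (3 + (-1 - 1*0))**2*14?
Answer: 7129/130 ≈ 54.838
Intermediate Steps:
(-7/10 + 6/(-13)) + (3 + (-1 - 1*0))**2*14 = (-7*1/10 + 6*(-1/13)) + (3 + (-1 + 0))**2*14 = (-7/10 - 6/13) + (3 - 1)**2*14 = -151/130 + 2**2*14 = -151/130 + 4*14 = -151/130 + 56 = 7129/130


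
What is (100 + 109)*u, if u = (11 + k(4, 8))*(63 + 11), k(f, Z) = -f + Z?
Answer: 231990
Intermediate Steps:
k(f, Z) = Z - f
u = 1110 (u = (11 + (8 - 1*4))*(63 + 11) = (11 + (8 - 4))*74 = (11 + 4)*74 = 15*74 = 1110)
(100 + 109)*u = (100 + 109)*1110 = 209*1110 = 231990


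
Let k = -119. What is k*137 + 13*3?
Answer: -16264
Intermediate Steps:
k*137 + 13*3 = -119*137 + 13*3 = -16303 + 39 = -16264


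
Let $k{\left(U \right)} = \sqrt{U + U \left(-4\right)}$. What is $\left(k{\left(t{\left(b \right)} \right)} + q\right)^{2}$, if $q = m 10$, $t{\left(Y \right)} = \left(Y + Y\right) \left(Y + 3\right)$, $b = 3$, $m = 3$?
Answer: $792 + 360 i \sqrt{3} \approx 792.0 + 623.54 i$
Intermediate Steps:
$t{\left(Y \right)} = 2 Y \left(3 + Y\right)$
$k{\left(U \right)} = \sqrt{3} \sqrt{- U}$ ($k{\left(U \right)} = \sqrt{U - 4 U} = \sqrt{- 3 U} = \sqrt{3} \sqrt{- U}$)
$q = 30$ ($q = 3 \cdot 10 = 30$)
$\left(k{\left(t{\left(b \right)} \right)} + q\right)^{2} = \left(\sqrt{3} \sqrt{- 2 \cdot 3 \left(3 + 3\right)} + 30\right)^{2} = \left(\sqrt{3} \sqrt{- 2 \cdot 3 \cdot 6} + 30\right)^{2} = \left(\sqrt{3} \sqrt{\left(-1\right) 36} + 30\right)^{2} = \left(\sqrt{3} \sqrt{-36} + 30\right)^{2} = \left(\sqrt{3} \cdot 6 i + 30\right)^{2} = \left(6 i \sqrt{3} + 30\right)^{2} = \left(30 + 6 i \sqrt{3}\right)^{2}$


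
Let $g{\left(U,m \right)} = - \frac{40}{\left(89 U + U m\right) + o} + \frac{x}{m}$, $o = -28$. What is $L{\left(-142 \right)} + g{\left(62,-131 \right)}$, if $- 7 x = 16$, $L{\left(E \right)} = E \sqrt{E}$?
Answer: $\frac{201}{6157} - 142 i \sqrt{142} \approx 0.032646 - 1692.1 i$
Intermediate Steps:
$L{\left(E \right)} = E^{\frac{3}{2}}$
$x = - \frac{16}{7}$ ($x = \left(- \frac{1}{7}\right) 16 = - \frac{16}{7} \approx -2.2857$)
$g{\left(U,m \right)} = - \frac{40}{-28 + 89 U + U m} - \frac{16}{7 m}$ ($g{\left(U,m \right)} = - \frac{40}{\left(89 U + U m\right) - 28} - \frac{16}{7 m} = - \frac{40}{-28 + 89 U + U m} - \frac{16}{7 m}$)
$L{\left(-142 \right)} + g{\left(62,-131 \right)} = \left(-142\right)^{\frac{3}{2}} + \frac{8 \left(56 - 11036 - -4585 - 124 \left(-131\right)\right)}{7 \left(-131\right) \left(-28 + 89 \cdot 62 + 62 \left(-131\right)\right)} = - 142 i \sqrt{142} + \frac{8}{7} \left(- \frac{1}{131}\right) \frac{1}{-28 + 5518 - 8122} \left(56 - 11036 + 4585 + 16244\right) = - 142 i \sqrt{142} + \frac{8}{7} \left(- \frac{1}{131}\right) \frac{1}{-2632} \cdot 9849 = - 142 i \sqrt{142} + \frac{8}{7} \left(- \frac{1}{131}\right) \left(- \frac{1}{2632}\right) 9849 = - 142 i \sqrt{142} + \frac{201}{6157} = \frac{201}{6157} - 142 i \sqrt{142}$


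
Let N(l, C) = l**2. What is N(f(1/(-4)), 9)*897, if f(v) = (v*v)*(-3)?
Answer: 8073/256 ≈ 31.535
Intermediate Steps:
f(v) = -3*v**2 (f(v) = v**2*(-3) = -3*v**2)
N(f(1/(-4)), 9)*897 = (-3*(1/(-4))**2)**2*897 = (-3*(-1/4)**2)**2*897 = (-3*1/16)**2*897 = (-3/16)**2*897 = (9/256)*897 = 8073/256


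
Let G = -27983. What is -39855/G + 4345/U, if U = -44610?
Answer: 331269083/249664326 ≈ 1.3269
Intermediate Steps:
-39855/G + 4345/U = -39855/(-27983) + 4345/(-44610) = -39855*(-1/27983) + 4345*(-1/44610) = 39855/27983 - 869/8922 = 331269083/249664326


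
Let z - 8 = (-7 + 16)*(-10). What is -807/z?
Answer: 807/82 ≈ 9.8415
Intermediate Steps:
z = -82 (z = 8 + (-7 + 16)*(-10) = 8 + 9*(-10) = 8 - 90 = -82)
-807/z = -807/(-82) = -807*(-1/82) = 807/82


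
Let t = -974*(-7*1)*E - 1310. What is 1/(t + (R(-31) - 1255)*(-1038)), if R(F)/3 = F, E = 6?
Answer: 1/1438822 ≈ 6.9501e-7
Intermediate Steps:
R(F) = 3*F
t = 39598 (t = -974*(-7*1)*6 - 1310 = -(-6818)*6 - 1310 = -974*(-42) - 1310 = 40908 - 1310 = 39598)
1/(t + (R(-31) - 1255)*(-1038)) = 1/(39598 + (3*(-31) - 1255)*(-1038)) = 1/(39598 + (-93 - 1255)*(-1038)) = 1/(39598 - 1348*(-1038)) = 1/(39598 + 1399224) = 1/1438822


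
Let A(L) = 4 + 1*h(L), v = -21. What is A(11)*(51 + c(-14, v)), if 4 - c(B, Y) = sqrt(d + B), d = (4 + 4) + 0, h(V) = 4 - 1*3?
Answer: 275 - 5*I*sqrt(6) ≈ 275.0 - 12.247*I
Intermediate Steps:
h(V) = 1 (h(V) = 4 - 3 = 1)
d = 8 (d = 8 + 0 = 8)
A(L) = 5 (A(L) = 4 + 1*1 = 4 + 1 = 5)
c(B, Y) = 4 - sqrt(8 + B)
A(11)*(51 + c(-14, v)) = 5*(51 + (4 - sqrt(8 - 14))) = 5*(51 + (4 - sqrt(-6))) = 5*(51 + (4 - I*sqrt(6))) = 5*(55 - I*sqrt(6)) = 275 - 5*I*sqrt(6)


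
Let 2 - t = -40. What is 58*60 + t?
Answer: 3522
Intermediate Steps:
t = 42 (t = 2 - 1*(-40) = 2 + 40 = 42)
58*60 + t = 58*60 + 42 = 3480 + 42 = 3522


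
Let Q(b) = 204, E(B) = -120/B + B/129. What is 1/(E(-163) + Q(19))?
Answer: 21027/4278419 ≈ 0.0049147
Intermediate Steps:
E(B) = -120/B + B/129 (E(B) = -120/B + B*(1/129) = -120/B + B/129)
1/(E(-163) + Q(19)) = 1/((-120/(-163) + (1/129)*(-163)) + 204) = 1/((-120*(-1/163) - 163/129) + 204) = 1/((120/163 - 163/129) + 204) = 1/(-11089/21027 + 204) = 1/(4278419/21027) = 21027/4278419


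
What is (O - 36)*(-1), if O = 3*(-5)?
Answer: 51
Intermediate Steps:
O = -15
(O - 36)*(-1) = (-15 - 36)*(-1) = -51*(-1) = 51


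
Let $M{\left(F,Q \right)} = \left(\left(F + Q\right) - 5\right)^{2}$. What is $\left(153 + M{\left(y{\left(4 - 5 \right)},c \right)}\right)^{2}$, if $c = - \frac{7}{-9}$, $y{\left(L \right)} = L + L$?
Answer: $\frac{241149841}{6561} \approx 36755.0$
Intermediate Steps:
$y{\left(L \right)} = 2 L$
$c = \frac{7}{9}$ ($c = \left(-7\right) \left(- \frac{1}{9}\right) = \frac{7}{9} \approx 0.77778$)
$M{\left(F,Q \right)} = \left(-5 + F + Q\right)^{2}$
$\left(153 + M{\left(y{\left(4 - 5 \right)},c \right)}\right)^{2} = \left(153 + \left(-5 + 2 \left(4 - 5\right) + \frac{7}{9}\right)^{2}\right)^{2} = \left(153 + \left(-5 + 2 \left(-1\right) + \frac{7}{9}\right)^{2}\right)^{2} = \left(153 + \left(-5 - 2 + \frac{7}{9}\right)^{2}\right)^{2} = \left(153 + \left(- \frac{56}{9}\right)^{2}\right)^{2} = \left(153 + \frac{3136}{81}\right)^{2} = \left(\frac{15529}{81}\right)^{2} = \frac{241149841}{6561}$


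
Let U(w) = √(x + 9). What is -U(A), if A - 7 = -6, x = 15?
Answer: -2*√6 ≈ -4.8990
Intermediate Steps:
A = 1 (A = 7 - 6 = 1)
U(w) = 2*√6 (U(w) = √(15 + 9) = √24 = 2*√6)
-U(A) = -2*√6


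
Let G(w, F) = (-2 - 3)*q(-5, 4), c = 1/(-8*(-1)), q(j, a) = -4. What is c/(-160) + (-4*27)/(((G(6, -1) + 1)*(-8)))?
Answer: 5753/8960 ≈ 0.64208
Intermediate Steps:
c = 1/8 ≈ 0.12500
G(w, F) = 20 (G(w, F) = (-2 - 3)*(-4) = -5*(-4) = 20)
c/(-160) + (-4*27)/(((G(6, -1) + 1)*(-8))) = (1/8)/(-160) + (-4*27)/(((20 + 1)*(-8))) = (1/8)*(-1/160) - 108/(21*(-8)) = -1/1280 - 108/(-168) = -1/1280 - 108*(-1/168) = -1/1280 + 9/14 = 5753/8960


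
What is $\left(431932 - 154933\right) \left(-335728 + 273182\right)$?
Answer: $-17325179454$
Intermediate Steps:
$\left(431932 - 154933\right) \left(-335728 + 273182\right) = 276999 \left(-62546\right) = -17325179454$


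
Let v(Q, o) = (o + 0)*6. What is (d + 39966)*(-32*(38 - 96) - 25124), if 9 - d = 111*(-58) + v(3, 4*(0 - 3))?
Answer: -1081612980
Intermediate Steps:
v(Q, o) = 6*o (v(Q, o) = o*6 = 6*o)
d = 6519 (d = 9 - (111*(-58) + 6*(4*(0 - 3))) = 9 - (-6438 + 6*(4*(-3))) = 9 - (-6438 + 6*(-12)) = 9 - (-6438 - 72) = 9 - 1*(-6510) = 9 + 6510 = 6519)
(d + 39966)*(-32*(38 - 96) - 25124) = (6519 + 39966)*(-32*(38 - 96) - 25124) = 46485*(-32*(-58) - 25124) = 46485*(1856 - 25124) = 46485*(-23268) = -1081612980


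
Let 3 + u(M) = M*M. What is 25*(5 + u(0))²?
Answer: 100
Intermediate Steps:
u(M) = -3 + M² (u(M) = -3 + M*M = -3 + M²)
25*(5 + u(0))² = 25*(5 + (-3 + 0²))² = 25*(5 + (-3 + 0))² = 25*(5 - 3)² = 25*2² = 25*4 = 100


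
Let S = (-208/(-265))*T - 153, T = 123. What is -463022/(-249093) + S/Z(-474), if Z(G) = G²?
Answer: 3062689444523/1647864777780 ≈ 1.8586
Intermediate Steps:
S = -14961/265 (S = -208/(-265)*123 - 153 = -208*(-1/265)*123 - 153 = (208/265)*123 - 153 = 25584/265 - 153 = -14961/265 ≈ -56.457)
-463022/(-249093) + S/Z(-474) = -463022/(-249093) - 14961/(265*((-474)²)) = -463022*(-1/249093) - 14961/265/224676 = 463022/249093 - 14961/265*1/224676 = 463022/249093 - 4987/19846380 = 3062689444523/1647864777780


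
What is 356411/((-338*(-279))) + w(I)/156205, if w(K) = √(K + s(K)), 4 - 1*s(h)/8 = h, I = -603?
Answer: 356411/94302 + √4253/156205 ≈ 3.7799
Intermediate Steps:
s(h) = 32 - 8*h
w(K) = √(32 - 7*K) (w(K) = √(K + (32 - 8*K)) = √(32 - 7*K))
356411/((-338*(-279))) + w(I)/156205 = 356411/((-338*(-279))) + √(32 - 7*(-603))/156205 = 356411/94302 + √(32 + 4221)*(1/156205) = 356411*(1/94302) + √4253*(1/156205) = 356411/94302 + √4253/156205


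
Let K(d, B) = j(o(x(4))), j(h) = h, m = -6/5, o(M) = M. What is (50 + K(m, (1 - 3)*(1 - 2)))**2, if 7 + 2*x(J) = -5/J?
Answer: 134689/64 ≈ 2104.5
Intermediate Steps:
x(J) = -7/2 - 5/(2*J) (x(J) = -7/2 + (-5/J)/2 = -7/2 - 5/(2*J))
m = -6/5 (m = -6*1/5 = -6/5 ≈ -1.2000)
K(d, B) = -33/8 (K(d, B) = (1/2)*(-5 - 7*4)/4 = (1/2)*(1/4)*(-5 - 28) = (1/2)*(1/4)*(-33) = -33/8)
(50 + K(m, (1 - 3)*(1 - 2)))**2 = (50 - 33/8)**2 = (367/8)**2 = 134689/64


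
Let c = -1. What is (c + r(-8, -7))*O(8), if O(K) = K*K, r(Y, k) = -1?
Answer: -128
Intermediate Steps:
O(K) = K**2
(c + r(-8, -7))*O(8) = (-1 - 1)*8**2 = -2*64 = -128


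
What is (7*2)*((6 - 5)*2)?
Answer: 28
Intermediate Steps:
(7*2)*((6 - 5)*2) = 14*(1*2) = 14*2 = 28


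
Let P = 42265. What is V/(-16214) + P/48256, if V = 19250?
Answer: -11074695/35564672 ≈ -0.31140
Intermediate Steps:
V/(-16214) + P/48256 = 19250/(-16214) + 42265/48256 = 19250*(-1/16214) + 42265*(1/48256) = -875/737 + 42265/48256 = -11074695/35564672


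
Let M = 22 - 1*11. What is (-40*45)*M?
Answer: -19800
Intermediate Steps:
M = 11 (M = 22 - 11 = 11)
(-40*45)*M = -40*45*11 = -1800*11 = -19800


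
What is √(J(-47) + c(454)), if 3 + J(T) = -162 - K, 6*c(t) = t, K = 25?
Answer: 7*I*√21/3 ≈ 10.693*I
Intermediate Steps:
c(t) = t/6
J(T) = -190 (J(T) = -3 + (-162 - 1*25) = -3 + (-162 - 25) = -3 - 187 = -190)
√(J(-47) + c(454)) = √(-190 + (⅙)*454) = √(-190 + 227/3) = √(-343/3) = 7*I*√21/3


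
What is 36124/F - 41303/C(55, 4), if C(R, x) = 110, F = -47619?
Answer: -179161927/476190 ≈ -376.24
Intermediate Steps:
36124/F - 41303/C(55, 4) = 36124/(-47619) - 41303/110 = 36124*(-1/47619) - 41303*1/110 = -3284/4329 - 41303/110 = -179161927/476190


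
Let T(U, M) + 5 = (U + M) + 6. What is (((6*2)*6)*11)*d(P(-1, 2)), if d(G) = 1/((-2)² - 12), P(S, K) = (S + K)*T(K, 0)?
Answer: -99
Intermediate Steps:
T(U, M) = 1 + M + U (T(U, M) = -5 + ((U + M) + 6) = -5 + ((M + U) + 6) = -5 + (6 + M + U) = 1 + M + U)
P(S, K) = (1 + K)*(K + S) (P(S, K) = (S + K)*(1 + 0 + K) = (K + S)*(1 + K) = (1 + K)*(K + S))
d(G) = -⅛ (d(G) = 1/(4 - 12) = 1/(-8) = -⅛)
(((6*2)*6)*11)*d(P(-1, 2)) = (((6*2)*6)*11)*(-⅛) = ((12*6)*11)*(-⅛) = (72*11)*(-⅛) = 792*(-⅛) = -99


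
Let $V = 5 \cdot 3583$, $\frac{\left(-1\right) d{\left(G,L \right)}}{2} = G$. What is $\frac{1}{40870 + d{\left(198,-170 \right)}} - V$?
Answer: $- \frac{725091709}{40474} \approx -17915.0$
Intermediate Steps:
$d{\left(G,L \right)} = - 2 G$
$V = 17915$
$\frac{1}{40870 + d{\left(198,-170 \right)}} - V = \frac{1}{40870 - 396} - 17915 = \frac{1}{40474} - 17915 = - \frac{725091709}{40474}$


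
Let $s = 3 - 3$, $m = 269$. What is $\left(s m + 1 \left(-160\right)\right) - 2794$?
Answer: $-2954$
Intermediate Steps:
$s = 0$
$\left(s m + 1 \left(-160\right)\right) - 2794 = \left(0 \cdot 269 + 1 \left(-160\right)\right) - 2794 = \left(0 - 160\right) - 2794 = -160 - 2794 = -2954$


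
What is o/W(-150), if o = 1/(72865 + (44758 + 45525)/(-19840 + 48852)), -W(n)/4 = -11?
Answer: 7253/23254546293 ≈ 3.1190e-7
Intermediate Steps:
W(n) = 44 (W(n) = -4*(-11) = 44)
o = 29012/2114049663 (o = 1/(72865 + 90283/29012) = 1/(2114049663/29012) = 29012/2114049663 ≈ 1.3723e-5)
o/W(-150) = (29012/2114049663)/44 = (29012/2114049663)*(1/44) = 7253/23254546293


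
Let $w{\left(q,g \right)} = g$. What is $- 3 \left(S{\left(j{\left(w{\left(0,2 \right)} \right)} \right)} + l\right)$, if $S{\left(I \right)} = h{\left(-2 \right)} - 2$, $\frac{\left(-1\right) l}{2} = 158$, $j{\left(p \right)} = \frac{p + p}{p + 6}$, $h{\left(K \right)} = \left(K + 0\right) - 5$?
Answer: $975$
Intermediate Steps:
$h{\left(K \right)} = -5 + K$ ($h{\left(K \right)} = K - 5 = -5 + K$)
$j{\left(p \right)} = \frac{2 p}{6 + p}$
$l = -316$ ($l = \left(-2\right) 158 = -316$)
$S{\left(I \right)} = -9$ ($S{\left(I \right)} = \left(-5 - 2\right) - 2 = -7 - 2 = -9$)
$- 3 \left(S{\left(j{\left(w{\left(0,2 \right)} \right)} \right)} + l\right) = - 3 \left(-9 - 316\right) = \left(-3\right) \left(-325\right) = 975$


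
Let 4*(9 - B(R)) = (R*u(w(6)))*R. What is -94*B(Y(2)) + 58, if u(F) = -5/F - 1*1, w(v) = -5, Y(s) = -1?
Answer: -788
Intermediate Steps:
u(F) = -1 - 5/F (u(F) = -5/F - 1 = -1 - 5/F)
B(R) = 9 (B(R) = 9 - R*((-5 - 1*(-5))/(-5))*R/4 = 9 - R*(-(-5 + 5)/5)*R/4 = 9 - R*(-1/5*0)*R/4 = 9 - R*0*R/4 = 9 - 0*R = 9 - 1/4*0 = 9 + 0 = 9)
-94*B(Y(2)) + 58 = -94*9 + 58 = -846 + 58 = -788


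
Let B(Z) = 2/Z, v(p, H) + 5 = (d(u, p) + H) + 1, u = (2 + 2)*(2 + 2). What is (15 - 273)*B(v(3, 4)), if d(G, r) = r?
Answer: -172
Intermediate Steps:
u = 16 (u = 4*4 = 16)
v(p, H) = -4 + H + p (v(p, H) = -5 + ((p + H) + 1) = -5 + ((H + p) + 1) = -5 + (1 + H + p) = -4 + H + p)
(15 - 273)*B(v(3, 4)) = (15 - 273)*(2/(-4 + 4 + 3)) = -516/3 = -258*⅔ = -172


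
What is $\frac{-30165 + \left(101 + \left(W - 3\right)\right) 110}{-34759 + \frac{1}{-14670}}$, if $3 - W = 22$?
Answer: $\frac{315038250}{509914531} \approx 0.61783$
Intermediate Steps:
$W = -19$ ($W = 3 - 22 = -19$)
$\frac{-30165 + \left(101 + \left(W - 3\right)\right) 110}{-34759 + \frac{1}{-14670}} = \frac{-30165 + \left(101 - 22\right) 110}{-34759 + \frac{1}{-14670}} = \frac{-30165 + \left(101 - 22\right) 110}{-34759 - \frac{1}{14670}} = \frac{-30165 + 79 \cdot 110}{- \frac{509914531}{14670}} = \left(-30165 + 8690\right) \left(- \frac{14670}{509914531}\right) = \left(-21475\right) \left(- \frac{14670}{509914531}\right) = \frac{315038250}{509914531}$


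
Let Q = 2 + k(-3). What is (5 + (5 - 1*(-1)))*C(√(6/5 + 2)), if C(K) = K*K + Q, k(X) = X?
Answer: 121/5 ≈ 24.200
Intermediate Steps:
Q = -1 (Q = 2 - 3 = -1)
C(K) = -1 + K² (C(K) = K*K - 1 = K² - 1 = -1 + K²)
(5 + (5 - 1*(-1)))*C(√(6/5 + 2)) = (5 + (5 - 1*(-1)))*(-1 + (√(6/5 + 2))²) = (5 + (5 + 1))*(-1 + (√(6*(⅕) + 2))²) = (5 + 6)*(-1 + (√(6/5 + 2))²) = 11*(-1 + (√(16/5))²) = 11*(-1 + (4*√5/5)²) = 11*(-1 + 16/5) = 11*(11/5) = 121/5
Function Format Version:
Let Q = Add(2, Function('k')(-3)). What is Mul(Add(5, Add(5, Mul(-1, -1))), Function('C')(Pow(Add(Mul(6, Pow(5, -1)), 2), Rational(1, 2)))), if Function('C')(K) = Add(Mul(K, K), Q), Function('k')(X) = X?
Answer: Rational(121, 5) ≈ 24.200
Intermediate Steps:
Q = -1 (Q = Add(2, -3) = -1)
Function('C')(K) = Add(-1, Pow(K, 2)) (Function('C')(K) = Add(Mul(K, K), -1) = Add(Pow(K, 2), -1) = Add(-1, Pow(K, 2)))
Mul(Add(5, Add(5, Mul(-1, -1))), Function('C')(Pow(Add(Mul(6, Pow(5, -1)), 2), Rational(1, 2)))) = Mul(Add(5, Add(5, Mul(-1, -1))), Add(-1, Pow(Pow(Add(Mul(6, Pow(5, -1)), 2), Rational(1, 2)), 2))) = Mul(Add(5, Add(5, 1)), Add(-1, Pow(Pow(Add(Mul(6, Rational(1, 5)), 2), Rational(1, 2)), 2))) = Mul(Add(5, 6), Add(-1, Pow(Pow(Add(Rational(6, 5), 2), Rational(1, 2)), 2))) = Mul(11, Add(-1, Pow(Pow(Rational(16, 5), Rational(1, 2)), 2))) = Mul(11, Add(-1, Pow(Mul(Rational(4, 5), Pow(5, Rational(1, 2))), 2))) = Mul(11, Add(-1, Rational(16, 5))) = Mul(11, Rational(11, 5)) = Rational(121, 5)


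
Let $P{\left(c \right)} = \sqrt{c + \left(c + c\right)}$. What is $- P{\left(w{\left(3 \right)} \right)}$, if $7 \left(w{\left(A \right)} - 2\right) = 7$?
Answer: $-3$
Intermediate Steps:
$w{\left(A \right)} = 3$ ($w{\left(A \right)} = 2 + \frac{1}{7} \cdot 7 = 2 + 1 = 3$)
$P{\left(c \right)} = \sqrt{3} \sqrt{c}$ ($P{\left(c \right)} = \sqrt{c + 2 c} = \sqrt{3 c} = \sqrt{3} \sqrt{c}$)
$- P{\left(w{\left(3 \right)} \right)} = - \sqrt{3} \sqrt{3} = \left(-1\right) 3 = -3$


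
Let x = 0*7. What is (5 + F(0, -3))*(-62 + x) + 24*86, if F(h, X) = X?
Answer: 1940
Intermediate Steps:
x = 0
(5 + F(0, -3))*(-62 + x) + 24*86 = (5 - 3)*(-62 + 0) + 24*86 = 2*(-62) + 2064 = -124 + 2064 = 1940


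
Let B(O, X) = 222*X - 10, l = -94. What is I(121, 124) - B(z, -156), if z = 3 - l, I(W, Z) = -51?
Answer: 34591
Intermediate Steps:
z = 97 (z = 3 - 1*(-94) = 3 + 94 = 97)
B(O, X) = -10 + 222*X
I(121, 124) - B(z, -156) = -51 - (-10 + 222*(-156)) = -51 - (-10 - 34632) = -51 - 1*(-34642) = -51 + 34642 = 34591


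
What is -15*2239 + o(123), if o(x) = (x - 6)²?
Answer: -19896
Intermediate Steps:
o(x) = (-6 + x)²
-15*2239 + o(123) = -15*2239 + (-6 + 123)² = -33585 + 117² = -33585 + 13689 = -19896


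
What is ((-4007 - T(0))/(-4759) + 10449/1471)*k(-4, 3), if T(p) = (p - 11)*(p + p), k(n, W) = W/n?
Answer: -41715816/7000489 ≈ -5.9590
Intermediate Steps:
T(p) = 2*p*(-11 + p) (T(p) = (-11 + p)*(2*p) = 2*p*(-11 + p))
((-4007 - T(0))/(-4759) + 10449/1471)*k(-4, 3) = ((-4007 - 2*0*(-11 + 0))/(-4759) + 10449/1471)*(3/(-4)) = ((-4007 - 2*0*(-11))*(-1/4759) + 10449*(1/1471))*(3*(-¼)) = ((-4007 - 1*0)*(-1/4759) + 10449/1471)*(-¾) = ((-4007 + 0)*(-1/4759) + 10449/1471)*(-¾) = (-4007*(-1/4759) + 10449/1471)*(-¾) = (4007/4759 + 10449/1471)*(-¾) = (55621088/7000489)*(-¾) = -41715816/7000489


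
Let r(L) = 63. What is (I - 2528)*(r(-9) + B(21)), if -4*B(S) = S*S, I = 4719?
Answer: -414099/4 ≈ -1.0352e+5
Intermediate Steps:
B(S) = -S²/4 (B(S) = -S*S/4 = -S²/4)
(I - 2528)*(r(-9) + B(21)) = (4719 - 2528)*(63 - ¼*21²) = 2191*(63 - ¼*441) = 2191*(63 - 441/4) = 2191*(-189/4) = -414099/4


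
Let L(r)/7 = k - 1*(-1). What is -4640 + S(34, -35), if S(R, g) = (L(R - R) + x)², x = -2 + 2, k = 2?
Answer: -4199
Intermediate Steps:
x = 0
L(r) = 21 (L(r) = 7*(2 - 1*(-1)) = 7*(2 + 1) = 7*3 = 21)
S(R, g) = 441 (S(R, g) = (21 + 0)² = 21² = 441)
-4640 + S(34, -35) = -4640 + 441 = -4199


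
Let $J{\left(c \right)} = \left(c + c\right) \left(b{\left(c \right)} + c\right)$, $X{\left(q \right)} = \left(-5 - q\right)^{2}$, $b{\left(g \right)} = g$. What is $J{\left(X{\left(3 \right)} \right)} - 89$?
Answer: $16295$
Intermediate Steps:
$J{\left(c \right)} = 4 c^{2}$ ($J{\left(c \right)} = \left(c + c\right) \left(c + c\right) = 2 c 2 c = 4 c^{2}$)
$J{\left(X{\left(3 \right)} \right)} - 89 = 4 \left(\left(5 + 3\right)^{2}\right)^{2} - 89 = 4 \left(8^{2}\right)^{2} - 89 = 4 \cdot 64^{2} - 89 = 4 \cdot 4096 - 89 = 16384 - 89 = 16295$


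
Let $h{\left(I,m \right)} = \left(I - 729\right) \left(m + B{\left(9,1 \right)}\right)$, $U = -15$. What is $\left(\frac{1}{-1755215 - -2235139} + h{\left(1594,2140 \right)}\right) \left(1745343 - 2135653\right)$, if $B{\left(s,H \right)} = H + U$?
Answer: $- \frac{172239009361092955}{239962} \approx -7.1778 \cdot 10^{11}$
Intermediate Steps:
$B{\left(s,H \right)} = -15 + H$ ($B{\left(s,H \right)} = H - 15 = -15 + H$)
$h{\left(I,m \right)} = \left(-729 + I\right) \left(-14 + m\right)$ ($h{\left(I,m \right)} = \left(I - 729\right) \left(m + \left(-15 + 1\right)\right) = \left(-729 + I\right) \left(m - 14\right) = \left(-729 + I\right) \left(-14 + m\right)$)
$\left(\frac{1}{-1755215 - -2235139} + h{\left(1594,2140 \right)}\right) \left(1745343 - 2135653\right) = \left(\frac{1}{-1755215 - -2235139} + \left(10206 - 1560060 - 22316 + 1594 \cdot 2140\right)\right) \left(1745343 - 2135653\right) = \left(\frac{1}{-1755215 + 2235139} + \left(10206 - 1560060 - 22316 + 3411160\right)\right) \left(-390310\right) = \left(\frac{1}{479924} + 1838990\right) \left(-390310\right) = \frac{882575436761}{479924} \left(-390310\right) = - \frac{172239009361092955}{239962}$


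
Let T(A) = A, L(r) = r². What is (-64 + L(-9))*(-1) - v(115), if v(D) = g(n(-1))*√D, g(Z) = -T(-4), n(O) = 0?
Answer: -17 - 4*√115 ≈ -59.895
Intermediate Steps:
g(Z) = 4 (g(Z) = -1*(-4) = 4)
v(D) = 4*√D
(-64 + L(-9))*(-1) - v(115) = (-64 + (-9)²)*(-1) - 4*√115 = (-64 + 81)*(-1) - 4*√115 = 17*(-1) - 4*√115 = -17 - 4*√115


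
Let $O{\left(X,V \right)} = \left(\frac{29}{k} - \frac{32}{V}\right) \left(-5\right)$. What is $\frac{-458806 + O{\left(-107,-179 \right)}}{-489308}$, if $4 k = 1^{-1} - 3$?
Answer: $\frac{20518631}{21896533} \approx 0.93707$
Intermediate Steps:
$k = - \frac{1}{2}$ ($k = \frac{1^{-1} - 3}{4} = \frac{1 - 3}{4} = \frac{1}{4} \left(-2\right) = - \frac{1}{2} \approx -0.5$)
$O{\left(X,V \right)} = 290 + \frac{160}{V}$ ($O{\left(X,V \right)} = \left(\frac{29}{- \frac{1}{2}} - \frac{32}{V}\right) \left(-5\right) = \left(29 \left(-2\right) - \frac{32}{V}\right) \left(-5\right) = \left(-58 - \frac{32}{V}\right) \left(-5\right) = 290 + \frac{160}{V}$)
$\frac{-458806 + O{\left(-107,-179 \right)}}{-489308} = \frac{-458806 + \left(290 + \frac{160}{-179}\right)}{-489308} = \left(-458806 + \left(290 + 160 \left(- \frac{1}{179}\right)\right)\right) \left(- \frac{1}{489308}\right) = \left(-458806 + \left(290 - \frac{160}{179}\right)\right) \left(- \frac{1}{489308}\right) = \left(-458806 + \frac{51750}{179}\right) \left(- \frac{1}{489308}\right) = \left(- \frac{82074524}{179}\right) \left(- \frac{1}{489308}\right) = \frac{20518631}{21896533}$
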